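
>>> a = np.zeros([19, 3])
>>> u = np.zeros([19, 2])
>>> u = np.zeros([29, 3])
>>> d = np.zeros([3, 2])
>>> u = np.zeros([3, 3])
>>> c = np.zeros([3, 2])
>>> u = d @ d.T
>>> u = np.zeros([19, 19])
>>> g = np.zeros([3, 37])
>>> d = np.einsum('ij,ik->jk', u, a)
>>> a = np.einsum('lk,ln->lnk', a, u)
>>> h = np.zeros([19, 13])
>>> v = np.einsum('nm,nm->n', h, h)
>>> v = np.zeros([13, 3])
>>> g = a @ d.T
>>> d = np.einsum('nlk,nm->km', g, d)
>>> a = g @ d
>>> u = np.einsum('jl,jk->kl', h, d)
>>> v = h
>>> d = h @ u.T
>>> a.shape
(19, 19, 3)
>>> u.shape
(3, 13)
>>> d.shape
(19, 3)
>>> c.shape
(3, 2)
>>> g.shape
(19, 19, 19)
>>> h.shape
(19, 13)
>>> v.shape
(19, 13)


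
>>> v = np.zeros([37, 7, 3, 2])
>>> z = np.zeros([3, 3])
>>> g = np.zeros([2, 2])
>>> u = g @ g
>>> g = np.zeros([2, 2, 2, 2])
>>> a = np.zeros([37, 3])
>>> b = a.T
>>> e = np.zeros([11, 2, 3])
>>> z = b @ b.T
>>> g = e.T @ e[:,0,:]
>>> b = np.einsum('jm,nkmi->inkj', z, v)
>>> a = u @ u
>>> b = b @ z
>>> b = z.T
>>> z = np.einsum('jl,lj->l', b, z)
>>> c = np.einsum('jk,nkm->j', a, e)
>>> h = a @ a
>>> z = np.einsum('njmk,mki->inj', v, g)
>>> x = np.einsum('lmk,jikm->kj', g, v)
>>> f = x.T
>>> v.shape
(37, 7, 3, 2)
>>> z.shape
(3, 37, 7)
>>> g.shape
(3, 2, 3)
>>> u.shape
(2, 2)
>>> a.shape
(2, 2)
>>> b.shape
(3, 3)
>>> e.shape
(11, 2, 3)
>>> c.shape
(2,)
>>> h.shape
(2, 2)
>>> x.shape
(3, 37)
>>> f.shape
(37, 3)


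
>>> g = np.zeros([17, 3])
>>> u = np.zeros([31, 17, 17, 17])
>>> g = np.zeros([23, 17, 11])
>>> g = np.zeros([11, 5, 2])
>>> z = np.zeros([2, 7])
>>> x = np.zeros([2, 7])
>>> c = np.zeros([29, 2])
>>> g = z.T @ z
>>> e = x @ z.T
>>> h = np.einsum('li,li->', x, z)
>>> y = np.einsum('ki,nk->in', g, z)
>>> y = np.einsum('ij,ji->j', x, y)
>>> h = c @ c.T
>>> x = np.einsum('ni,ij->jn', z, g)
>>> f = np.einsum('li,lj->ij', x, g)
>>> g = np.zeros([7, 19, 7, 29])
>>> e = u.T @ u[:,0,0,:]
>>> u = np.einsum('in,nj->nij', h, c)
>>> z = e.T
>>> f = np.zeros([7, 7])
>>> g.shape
(7, 19, 7, 29)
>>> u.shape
(29, 29, 2)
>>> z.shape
(17, 17, 17, 17)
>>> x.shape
(7, 2)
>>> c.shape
(29, 2)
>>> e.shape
(17, 17, 17, 17)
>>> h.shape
(29, 29)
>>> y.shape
(7,)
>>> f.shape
(7, 7)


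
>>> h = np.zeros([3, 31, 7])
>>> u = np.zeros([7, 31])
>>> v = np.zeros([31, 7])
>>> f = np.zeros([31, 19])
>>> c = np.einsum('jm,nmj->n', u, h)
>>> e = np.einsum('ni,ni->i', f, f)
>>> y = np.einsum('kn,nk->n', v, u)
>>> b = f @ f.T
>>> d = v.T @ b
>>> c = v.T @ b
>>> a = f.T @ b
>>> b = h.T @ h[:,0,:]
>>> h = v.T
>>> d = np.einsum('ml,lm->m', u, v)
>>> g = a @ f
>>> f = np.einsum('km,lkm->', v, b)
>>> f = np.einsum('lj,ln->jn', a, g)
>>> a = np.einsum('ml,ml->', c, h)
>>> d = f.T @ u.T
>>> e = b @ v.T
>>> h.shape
(7, 31)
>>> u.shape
(7, 31)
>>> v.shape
(31, 7)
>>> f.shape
(31, 19)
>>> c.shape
(7, 31)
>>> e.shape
(7, 31, 31)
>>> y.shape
(7,)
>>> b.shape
(7, 31, 7)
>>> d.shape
(19, 7)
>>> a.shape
()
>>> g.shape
(19, 19)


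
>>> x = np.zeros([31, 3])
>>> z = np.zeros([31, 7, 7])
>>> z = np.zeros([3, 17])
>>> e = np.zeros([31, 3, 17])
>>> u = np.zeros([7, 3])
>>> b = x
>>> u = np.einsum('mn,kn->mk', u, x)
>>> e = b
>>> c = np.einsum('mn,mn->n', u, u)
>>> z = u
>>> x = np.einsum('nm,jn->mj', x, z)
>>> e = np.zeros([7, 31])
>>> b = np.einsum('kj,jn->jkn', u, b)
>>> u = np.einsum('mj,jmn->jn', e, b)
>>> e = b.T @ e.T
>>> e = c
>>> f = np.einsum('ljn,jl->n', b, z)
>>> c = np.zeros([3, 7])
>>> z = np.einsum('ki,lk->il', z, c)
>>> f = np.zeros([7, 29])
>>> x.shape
(3, 7)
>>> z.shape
(31, 3)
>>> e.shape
(31,)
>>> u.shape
(31, 3)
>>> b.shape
(31, 7, 3)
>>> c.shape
(3, 7)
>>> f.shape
(7, 29)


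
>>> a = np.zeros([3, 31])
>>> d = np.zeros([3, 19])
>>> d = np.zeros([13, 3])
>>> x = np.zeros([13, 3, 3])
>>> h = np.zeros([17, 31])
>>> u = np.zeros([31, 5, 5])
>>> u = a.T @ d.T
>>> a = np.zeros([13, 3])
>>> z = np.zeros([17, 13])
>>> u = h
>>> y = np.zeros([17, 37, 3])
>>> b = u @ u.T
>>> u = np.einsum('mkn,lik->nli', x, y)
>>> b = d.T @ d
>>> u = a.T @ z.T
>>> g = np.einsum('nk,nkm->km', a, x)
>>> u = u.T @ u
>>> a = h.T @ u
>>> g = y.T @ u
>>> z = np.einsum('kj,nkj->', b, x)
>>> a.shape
(31, 17)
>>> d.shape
(13, 3)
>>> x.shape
(13, 3, 3)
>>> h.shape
(17, 31)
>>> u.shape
(17, 17)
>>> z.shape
()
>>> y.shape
(17, 37, 3)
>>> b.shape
(3, 3)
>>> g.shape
(3, 37, 17)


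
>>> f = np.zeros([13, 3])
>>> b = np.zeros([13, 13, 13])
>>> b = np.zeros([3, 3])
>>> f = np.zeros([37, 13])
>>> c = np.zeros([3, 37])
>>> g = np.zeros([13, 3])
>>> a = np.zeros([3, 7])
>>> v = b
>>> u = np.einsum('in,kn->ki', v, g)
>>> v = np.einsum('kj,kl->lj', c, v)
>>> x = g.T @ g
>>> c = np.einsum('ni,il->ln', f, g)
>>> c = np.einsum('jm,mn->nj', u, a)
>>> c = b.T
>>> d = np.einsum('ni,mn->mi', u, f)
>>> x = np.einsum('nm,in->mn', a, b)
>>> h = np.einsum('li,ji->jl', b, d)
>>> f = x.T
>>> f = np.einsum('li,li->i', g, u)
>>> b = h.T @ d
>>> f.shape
(3,)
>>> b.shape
(3, 3)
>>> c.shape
(3, 3)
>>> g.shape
(13, 3)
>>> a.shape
(3, 7)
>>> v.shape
(3, 37)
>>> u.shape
(13, 3)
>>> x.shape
(7, 3)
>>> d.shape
(37, 3)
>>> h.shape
(37, 3)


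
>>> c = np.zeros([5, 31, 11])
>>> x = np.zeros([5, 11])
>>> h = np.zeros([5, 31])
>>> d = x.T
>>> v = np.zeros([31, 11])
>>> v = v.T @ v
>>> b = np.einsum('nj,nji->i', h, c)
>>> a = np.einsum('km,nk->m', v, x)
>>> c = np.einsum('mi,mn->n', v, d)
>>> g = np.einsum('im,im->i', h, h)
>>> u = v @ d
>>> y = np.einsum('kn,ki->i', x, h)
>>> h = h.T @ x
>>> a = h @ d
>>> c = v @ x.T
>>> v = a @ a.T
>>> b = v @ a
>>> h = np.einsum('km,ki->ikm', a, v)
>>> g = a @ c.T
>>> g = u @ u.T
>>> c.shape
(11, 5)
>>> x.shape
(5, 11)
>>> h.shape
(31, 31, 5)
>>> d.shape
(11, 5)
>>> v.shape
(31, 31)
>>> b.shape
(31, 5)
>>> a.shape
(31, 5)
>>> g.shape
(11, 11)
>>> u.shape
(11, 5)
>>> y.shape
(31,)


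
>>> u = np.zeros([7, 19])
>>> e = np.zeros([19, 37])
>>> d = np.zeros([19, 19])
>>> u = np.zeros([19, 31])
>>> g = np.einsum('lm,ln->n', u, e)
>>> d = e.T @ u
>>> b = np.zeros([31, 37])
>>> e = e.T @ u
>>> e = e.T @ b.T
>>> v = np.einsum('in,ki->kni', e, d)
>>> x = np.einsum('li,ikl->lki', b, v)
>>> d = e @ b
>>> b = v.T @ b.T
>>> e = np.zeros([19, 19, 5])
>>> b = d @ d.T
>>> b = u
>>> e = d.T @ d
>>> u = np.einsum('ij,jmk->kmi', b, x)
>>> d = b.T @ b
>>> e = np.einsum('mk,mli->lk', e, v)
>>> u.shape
(37, 31, 19)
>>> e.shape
(31, 37)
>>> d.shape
(31, 31)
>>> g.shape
(37,)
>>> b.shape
(19, 31)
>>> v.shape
(37, 31, 31)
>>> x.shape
(31, 31, 37)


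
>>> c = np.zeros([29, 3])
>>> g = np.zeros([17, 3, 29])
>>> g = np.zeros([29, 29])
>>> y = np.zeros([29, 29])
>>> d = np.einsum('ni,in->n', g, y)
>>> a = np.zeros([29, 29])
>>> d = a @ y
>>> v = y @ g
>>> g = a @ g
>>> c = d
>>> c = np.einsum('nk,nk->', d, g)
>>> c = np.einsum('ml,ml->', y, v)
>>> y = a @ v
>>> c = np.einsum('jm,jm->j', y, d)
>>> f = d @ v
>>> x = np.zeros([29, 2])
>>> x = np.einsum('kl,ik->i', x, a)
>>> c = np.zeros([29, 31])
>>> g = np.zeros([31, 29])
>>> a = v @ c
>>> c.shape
(29, 31)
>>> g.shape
(31, 29)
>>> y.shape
(29, 29)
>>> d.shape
(29, 29)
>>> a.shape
(29, 31)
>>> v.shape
(29, 29)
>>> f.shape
(29, 29)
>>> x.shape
(29,)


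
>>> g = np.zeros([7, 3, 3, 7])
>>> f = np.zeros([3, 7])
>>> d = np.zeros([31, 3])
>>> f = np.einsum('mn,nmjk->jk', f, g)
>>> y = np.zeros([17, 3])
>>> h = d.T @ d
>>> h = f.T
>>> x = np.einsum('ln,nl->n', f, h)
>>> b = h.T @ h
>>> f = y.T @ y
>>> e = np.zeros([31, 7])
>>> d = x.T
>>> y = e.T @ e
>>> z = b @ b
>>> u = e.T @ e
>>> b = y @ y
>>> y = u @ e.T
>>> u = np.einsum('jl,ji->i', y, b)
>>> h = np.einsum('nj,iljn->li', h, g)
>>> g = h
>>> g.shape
(3, 7)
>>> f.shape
(3, 3)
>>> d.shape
(7,)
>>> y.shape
(7, 31)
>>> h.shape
(3, 7)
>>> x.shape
(7,)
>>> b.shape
(7, 7)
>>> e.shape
(31, 7)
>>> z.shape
(3, 3)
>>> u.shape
(7,)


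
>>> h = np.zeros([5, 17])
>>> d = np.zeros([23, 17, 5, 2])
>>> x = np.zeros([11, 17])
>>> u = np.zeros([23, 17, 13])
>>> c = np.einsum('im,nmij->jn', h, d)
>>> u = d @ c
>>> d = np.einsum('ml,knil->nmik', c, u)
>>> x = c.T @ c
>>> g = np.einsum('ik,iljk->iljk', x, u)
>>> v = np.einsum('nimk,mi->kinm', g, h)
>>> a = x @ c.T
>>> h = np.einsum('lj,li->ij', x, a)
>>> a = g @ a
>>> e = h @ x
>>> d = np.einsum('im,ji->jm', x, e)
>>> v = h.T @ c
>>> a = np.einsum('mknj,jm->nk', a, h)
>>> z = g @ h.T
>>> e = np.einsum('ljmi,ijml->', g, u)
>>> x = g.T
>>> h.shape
(2, 23)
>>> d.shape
(2, 23)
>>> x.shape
(23, 5, 17, 23)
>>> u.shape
(23, 17, 5, 23)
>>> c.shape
(2, 23)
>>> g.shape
(23, 17, 5, 23)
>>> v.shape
(23, 23)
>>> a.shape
(5, 17)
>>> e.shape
()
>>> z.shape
(23, 17, 5, 2)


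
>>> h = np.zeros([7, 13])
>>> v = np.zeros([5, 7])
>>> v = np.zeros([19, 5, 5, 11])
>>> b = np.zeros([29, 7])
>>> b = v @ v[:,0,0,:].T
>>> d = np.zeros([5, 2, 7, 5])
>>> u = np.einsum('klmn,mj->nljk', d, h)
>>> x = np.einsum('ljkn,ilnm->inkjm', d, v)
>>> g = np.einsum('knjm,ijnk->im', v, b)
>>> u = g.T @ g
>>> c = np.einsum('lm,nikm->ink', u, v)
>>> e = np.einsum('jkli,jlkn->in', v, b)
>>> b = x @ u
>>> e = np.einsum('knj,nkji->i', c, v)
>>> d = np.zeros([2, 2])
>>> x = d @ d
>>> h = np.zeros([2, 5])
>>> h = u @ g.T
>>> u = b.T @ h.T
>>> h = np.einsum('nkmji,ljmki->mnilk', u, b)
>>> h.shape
(7, 11, 11, 19, 2)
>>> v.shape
(19, 5, 5, 11)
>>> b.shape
(19, 5, 7, 2, 11)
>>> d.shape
(2, 2)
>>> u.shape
(11, 2, 7, 5, 11)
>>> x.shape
(2, 2)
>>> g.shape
(19, 11)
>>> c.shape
(5, 19, 5)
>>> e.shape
(11,)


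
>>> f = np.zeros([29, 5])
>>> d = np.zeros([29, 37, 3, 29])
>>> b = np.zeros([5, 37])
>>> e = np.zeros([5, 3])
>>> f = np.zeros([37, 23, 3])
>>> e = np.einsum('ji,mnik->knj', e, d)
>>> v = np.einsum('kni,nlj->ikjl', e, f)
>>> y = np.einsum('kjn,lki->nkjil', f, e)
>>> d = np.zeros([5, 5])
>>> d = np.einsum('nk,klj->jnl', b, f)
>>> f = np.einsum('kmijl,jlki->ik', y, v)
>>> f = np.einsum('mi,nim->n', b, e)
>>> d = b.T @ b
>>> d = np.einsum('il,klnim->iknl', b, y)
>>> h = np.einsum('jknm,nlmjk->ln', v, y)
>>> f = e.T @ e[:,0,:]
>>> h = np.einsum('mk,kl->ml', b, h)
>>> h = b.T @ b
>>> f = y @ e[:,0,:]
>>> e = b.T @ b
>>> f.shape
(3, 37, 23, 5, 5)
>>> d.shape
(5, 3, 23, 37)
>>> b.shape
(5, 37)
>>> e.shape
(37, 37)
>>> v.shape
(5, 29, 3, 23)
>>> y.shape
(3, 37, 23, 5, 29)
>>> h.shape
(37, 37)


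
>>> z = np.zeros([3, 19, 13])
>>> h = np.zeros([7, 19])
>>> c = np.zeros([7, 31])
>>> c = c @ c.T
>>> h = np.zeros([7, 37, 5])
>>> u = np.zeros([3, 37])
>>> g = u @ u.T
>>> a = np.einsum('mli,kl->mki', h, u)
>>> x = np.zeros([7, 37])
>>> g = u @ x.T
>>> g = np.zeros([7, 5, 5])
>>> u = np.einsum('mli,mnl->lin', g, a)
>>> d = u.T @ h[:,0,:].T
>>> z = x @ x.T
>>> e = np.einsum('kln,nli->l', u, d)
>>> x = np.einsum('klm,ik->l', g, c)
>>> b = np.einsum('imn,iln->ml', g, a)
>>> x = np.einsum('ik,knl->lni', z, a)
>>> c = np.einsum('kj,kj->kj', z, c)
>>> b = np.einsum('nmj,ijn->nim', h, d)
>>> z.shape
(7, 7)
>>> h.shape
(7, 37, 5)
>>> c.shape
(7, 7)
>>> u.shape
(5, 5, 3)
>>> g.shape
(7, 5, 5)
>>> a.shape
(7, 3, 5)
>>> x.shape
(5, 3, 7)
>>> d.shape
(3, 5, 7)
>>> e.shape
(5,)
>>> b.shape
(7, 3, 37)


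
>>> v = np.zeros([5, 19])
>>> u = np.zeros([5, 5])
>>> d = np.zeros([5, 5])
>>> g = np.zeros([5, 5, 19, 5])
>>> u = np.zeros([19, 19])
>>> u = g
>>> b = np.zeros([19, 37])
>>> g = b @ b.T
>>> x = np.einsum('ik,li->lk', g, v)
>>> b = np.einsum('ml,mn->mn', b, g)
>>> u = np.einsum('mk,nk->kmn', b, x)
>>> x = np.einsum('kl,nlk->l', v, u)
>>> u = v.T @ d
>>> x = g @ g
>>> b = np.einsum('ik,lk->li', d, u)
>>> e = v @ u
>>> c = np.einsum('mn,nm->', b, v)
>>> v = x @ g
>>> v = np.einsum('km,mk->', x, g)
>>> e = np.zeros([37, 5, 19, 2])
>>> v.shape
()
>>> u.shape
(19, 5)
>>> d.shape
(5, 5)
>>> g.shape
(19, 19)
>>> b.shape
(19, 5)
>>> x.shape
(19, 19)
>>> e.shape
(37, 5, 19, 2)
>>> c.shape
()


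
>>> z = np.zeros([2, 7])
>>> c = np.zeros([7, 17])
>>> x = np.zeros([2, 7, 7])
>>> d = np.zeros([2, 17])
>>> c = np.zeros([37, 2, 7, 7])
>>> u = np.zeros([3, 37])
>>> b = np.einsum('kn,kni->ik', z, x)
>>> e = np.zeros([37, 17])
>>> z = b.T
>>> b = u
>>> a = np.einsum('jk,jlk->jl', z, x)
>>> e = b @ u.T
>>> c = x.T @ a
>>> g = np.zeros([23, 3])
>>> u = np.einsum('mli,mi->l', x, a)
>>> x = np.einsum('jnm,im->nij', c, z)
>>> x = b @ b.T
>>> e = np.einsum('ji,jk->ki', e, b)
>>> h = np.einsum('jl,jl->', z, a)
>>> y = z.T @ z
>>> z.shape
(2, 7)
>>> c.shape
(7, 7, 7)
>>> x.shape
(3, 3)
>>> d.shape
(2, 17)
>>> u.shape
(7,)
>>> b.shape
(3, 37)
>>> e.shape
(37, 3)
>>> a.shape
(2, 7)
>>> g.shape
(23, 3)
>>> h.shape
()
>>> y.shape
(7, 7)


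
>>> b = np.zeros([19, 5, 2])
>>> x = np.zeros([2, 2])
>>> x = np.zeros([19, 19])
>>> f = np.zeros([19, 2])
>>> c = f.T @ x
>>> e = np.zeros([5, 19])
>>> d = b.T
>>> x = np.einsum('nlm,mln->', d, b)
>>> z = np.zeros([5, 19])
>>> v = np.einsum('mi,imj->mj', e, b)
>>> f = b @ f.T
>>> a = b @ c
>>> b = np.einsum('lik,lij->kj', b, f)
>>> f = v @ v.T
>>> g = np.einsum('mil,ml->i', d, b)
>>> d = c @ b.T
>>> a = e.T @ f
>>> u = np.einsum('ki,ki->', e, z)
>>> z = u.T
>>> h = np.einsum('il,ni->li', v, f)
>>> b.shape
(2, 19)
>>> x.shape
()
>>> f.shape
(5, 5)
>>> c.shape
(2, 19)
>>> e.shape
(5, 19)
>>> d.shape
(2, 2)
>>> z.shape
()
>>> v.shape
(5, 2)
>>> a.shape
(19, 5)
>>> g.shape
(5,)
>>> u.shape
()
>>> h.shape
(2, 5)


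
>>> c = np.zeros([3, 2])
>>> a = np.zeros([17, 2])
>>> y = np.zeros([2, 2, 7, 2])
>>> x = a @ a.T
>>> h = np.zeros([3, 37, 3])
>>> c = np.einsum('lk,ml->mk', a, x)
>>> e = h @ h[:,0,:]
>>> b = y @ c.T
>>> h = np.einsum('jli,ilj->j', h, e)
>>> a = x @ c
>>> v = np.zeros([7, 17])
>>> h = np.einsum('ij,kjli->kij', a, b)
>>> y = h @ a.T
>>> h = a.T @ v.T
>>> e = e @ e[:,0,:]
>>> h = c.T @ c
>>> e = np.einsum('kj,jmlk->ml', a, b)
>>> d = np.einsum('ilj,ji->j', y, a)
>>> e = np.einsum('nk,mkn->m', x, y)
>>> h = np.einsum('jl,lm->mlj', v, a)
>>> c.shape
(17, 2)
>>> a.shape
(17, 2)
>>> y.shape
(2, 17, 17)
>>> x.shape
(17, 17)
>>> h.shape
(2, 17, 7)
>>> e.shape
(2,)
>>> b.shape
(2, 2, 7, 17)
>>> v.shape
(7, 17)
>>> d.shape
(17,)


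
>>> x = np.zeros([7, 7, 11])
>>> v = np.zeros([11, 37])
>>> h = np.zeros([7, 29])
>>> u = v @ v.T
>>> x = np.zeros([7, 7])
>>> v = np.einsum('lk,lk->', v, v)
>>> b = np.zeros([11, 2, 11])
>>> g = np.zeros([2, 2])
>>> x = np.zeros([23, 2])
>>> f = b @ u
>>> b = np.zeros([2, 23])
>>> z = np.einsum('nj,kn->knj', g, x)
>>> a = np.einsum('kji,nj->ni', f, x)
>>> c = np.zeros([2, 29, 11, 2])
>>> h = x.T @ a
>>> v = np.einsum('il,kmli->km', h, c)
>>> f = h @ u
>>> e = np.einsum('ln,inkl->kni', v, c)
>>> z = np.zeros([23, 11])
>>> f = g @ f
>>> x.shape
(23, 2)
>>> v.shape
(2, 29)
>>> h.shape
(2, 11)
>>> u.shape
(11, 11)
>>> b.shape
(2, 23)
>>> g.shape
(2, 2)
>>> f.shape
(2, 11)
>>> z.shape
(23, 11)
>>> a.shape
(23, 11)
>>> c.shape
(2, 29, 11, 2)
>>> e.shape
(11, 29, 2)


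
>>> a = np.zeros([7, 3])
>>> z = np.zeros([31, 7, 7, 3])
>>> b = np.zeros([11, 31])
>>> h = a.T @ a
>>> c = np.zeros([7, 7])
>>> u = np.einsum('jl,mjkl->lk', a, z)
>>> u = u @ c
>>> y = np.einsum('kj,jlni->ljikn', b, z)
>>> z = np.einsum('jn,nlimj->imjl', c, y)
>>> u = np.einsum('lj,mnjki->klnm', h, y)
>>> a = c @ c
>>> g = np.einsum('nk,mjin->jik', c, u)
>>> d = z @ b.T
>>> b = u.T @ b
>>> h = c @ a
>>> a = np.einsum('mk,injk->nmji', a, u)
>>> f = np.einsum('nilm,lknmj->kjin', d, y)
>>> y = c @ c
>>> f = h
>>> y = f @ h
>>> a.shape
(3, 7, 31, 11)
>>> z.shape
(3, 11, 7, 31)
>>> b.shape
(7, 31, 3, 31)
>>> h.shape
(7, 7)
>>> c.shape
(7, 7)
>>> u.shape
(11, 3, 31, 7)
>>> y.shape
(7, 7)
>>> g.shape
(3, 31, 7)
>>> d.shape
(3, 11, 7, 11)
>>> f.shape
(7, 7)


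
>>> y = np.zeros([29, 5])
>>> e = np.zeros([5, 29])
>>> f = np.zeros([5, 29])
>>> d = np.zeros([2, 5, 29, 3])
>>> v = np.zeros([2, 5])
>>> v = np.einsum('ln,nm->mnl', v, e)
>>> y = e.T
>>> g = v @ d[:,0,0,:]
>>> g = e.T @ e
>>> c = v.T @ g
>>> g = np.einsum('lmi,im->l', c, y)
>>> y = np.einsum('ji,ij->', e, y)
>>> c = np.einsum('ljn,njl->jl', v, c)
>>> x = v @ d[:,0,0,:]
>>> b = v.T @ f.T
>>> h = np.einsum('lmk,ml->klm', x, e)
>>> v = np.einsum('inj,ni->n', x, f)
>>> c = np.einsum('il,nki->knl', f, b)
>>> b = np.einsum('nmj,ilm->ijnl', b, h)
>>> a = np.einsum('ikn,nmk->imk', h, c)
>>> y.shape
()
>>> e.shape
(5, 29)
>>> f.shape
(5, 29)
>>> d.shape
(2, 5, 29, 3)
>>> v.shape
(5,)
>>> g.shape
(2,)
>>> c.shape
(5, 2, 29)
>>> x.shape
(29, 5, 3)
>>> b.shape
(3, 5, 2, 29)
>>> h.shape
(3, 29, 5)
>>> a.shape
(3, 2, 29)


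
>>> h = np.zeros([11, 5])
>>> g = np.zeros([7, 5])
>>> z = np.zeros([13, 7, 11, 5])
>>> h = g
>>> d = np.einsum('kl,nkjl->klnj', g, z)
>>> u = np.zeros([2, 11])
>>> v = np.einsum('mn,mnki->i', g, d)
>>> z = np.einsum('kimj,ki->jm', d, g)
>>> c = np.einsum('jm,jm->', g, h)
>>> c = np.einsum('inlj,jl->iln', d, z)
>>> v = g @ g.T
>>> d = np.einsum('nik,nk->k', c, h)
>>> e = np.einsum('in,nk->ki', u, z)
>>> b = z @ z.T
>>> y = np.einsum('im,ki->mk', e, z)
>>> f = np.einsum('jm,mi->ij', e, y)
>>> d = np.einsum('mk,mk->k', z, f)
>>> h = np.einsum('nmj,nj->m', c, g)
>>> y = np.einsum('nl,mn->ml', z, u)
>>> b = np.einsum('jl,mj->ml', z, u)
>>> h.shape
(13,)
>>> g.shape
(7, 5)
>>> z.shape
(11, 13)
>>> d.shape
(13,)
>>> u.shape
(2, 11)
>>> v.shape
(7, 7)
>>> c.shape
(7, 13, 5)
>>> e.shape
(13, 2)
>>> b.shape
(2, 13)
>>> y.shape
(2, 13)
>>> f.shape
(11, 13)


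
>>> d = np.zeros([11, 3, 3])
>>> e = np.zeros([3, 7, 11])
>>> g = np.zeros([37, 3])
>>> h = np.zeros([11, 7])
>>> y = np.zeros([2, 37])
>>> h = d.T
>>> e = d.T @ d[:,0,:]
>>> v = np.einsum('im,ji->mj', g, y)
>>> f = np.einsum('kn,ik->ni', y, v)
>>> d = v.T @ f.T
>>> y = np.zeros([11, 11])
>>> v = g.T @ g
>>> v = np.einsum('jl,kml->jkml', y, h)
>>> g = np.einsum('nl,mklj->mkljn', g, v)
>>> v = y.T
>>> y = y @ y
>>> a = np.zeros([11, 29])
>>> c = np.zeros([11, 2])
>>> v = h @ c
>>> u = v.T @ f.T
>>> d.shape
(2, 37)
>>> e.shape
(3, 3, 3)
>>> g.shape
(11, 3, 3, 11, 37)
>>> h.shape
(3, 3, 11)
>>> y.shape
(11, 11)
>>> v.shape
(3, 3, 2)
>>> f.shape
(37, 3)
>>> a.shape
(11, 29)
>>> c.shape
(11, 2)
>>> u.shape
(2, 3, 37)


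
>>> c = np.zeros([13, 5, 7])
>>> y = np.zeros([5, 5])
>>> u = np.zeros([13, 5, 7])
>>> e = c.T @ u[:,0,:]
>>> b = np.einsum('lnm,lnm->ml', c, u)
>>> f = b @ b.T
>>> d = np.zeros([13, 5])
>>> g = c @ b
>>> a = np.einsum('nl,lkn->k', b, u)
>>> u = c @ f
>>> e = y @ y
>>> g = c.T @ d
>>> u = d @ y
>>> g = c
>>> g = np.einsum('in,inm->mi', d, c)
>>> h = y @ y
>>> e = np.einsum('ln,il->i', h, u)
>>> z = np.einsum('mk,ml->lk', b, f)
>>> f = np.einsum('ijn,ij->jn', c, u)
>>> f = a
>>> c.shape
(13, 5, 7)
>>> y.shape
(5, 5)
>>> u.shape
(13, 5)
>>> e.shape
(13,)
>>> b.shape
(7, 13)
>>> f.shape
(5,)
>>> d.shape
(13, 5)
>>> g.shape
(7, 13)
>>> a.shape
(5,)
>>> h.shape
(5, 5)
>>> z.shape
(7, 13)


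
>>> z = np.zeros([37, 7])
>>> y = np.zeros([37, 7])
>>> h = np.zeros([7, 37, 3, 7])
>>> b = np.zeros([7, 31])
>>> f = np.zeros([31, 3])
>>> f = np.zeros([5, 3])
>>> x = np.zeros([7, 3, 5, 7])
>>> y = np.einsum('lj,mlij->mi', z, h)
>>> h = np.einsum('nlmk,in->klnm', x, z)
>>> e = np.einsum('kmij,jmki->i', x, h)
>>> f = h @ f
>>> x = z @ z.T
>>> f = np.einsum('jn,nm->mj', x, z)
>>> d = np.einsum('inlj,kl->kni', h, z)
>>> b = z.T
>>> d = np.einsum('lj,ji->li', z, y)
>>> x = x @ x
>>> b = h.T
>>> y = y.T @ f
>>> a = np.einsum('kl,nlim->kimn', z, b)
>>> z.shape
(37, 7)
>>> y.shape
(3, 37)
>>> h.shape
(7, 3, 7, 5)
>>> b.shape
(5, 7, 3, 7)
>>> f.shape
(7, 37)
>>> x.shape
(37, 37)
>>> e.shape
(5,)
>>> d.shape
(37, 3)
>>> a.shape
(37, 3, 7, 5)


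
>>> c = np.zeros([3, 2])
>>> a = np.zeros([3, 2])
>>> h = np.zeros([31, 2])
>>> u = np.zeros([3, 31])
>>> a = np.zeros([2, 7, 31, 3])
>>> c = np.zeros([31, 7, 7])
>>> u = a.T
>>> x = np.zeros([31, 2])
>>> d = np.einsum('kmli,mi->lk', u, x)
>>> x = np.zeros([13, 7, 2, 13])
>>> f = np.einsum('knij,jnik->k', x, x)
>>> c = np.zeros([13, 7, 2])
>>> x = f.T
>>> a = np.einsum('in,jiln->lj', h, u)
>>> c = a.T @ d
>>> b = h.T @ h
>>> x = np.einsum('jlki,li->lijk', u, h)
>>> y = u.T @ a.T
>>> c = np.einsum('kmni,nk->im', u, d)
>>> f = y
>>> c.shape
(2, 31)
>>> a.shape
(7, 3)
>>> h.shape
(31, 2)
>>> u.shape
(3, 31, 7, 2)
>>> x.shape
(31, 2, 3, 7)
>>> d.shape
(7, 3)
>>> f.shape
(2, 7, 31, 7)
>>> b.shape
(2, 2)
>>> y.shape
(2, 7, 31, 7)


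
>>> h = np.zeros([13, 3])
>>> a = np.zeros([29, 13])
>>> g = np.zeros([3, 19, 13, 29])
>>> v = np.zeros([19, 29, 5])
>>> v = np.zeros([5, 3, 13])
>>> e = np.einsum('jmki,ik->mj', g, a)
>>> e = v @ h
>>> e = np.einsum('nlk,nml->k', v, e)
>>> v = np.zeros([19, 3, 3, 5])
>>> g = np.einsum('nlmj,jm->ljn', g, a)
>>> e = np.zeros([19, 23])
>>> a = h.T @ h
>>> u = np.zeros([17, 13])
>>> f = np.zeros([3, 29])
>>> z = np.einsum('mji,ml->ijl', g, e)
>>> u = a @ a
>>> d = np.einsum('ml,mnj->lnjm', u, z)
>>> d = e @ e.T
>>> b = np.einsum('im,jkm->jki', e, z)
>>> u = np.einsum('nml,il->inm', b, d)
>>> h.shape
(13, 3)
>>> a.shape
(3, 3)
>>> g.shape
(19, 29, 3)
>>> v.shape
(19, 3, 3, 5)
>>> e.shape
(19, 23)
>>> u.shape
(19, 3, 29)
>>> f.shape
(3, 29)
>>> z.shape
(3, 29, 23)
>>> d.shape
(19, 19)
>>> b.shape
(3, 29, 19)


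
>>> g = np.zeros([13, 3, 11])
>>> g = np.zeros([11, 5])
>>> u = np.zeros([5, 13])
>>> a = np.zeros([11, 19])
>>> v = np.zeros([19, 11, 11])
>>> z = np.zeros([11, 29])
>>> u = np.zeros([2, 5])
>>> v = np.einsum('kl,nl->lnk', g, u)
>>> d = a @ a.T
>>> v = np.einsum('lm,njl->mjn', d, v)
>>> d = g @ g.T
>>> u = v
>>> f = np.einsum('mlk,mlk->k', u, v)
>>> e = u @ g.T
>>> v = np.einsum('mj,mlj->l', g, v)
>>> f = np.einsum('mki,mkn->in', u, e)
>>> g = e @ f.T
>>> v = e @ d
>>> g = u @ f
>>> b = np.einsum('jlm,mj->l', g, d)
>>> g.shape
(11, 2, 11)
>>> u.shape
(11, 2, 5)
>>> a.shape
(11, 19)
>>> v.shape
(11, 2, 11)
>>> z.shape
(11, 29)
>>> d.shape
(11, 11)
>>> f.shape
(5, 11)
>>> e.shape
(11, 2, 11)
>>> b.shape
(2,)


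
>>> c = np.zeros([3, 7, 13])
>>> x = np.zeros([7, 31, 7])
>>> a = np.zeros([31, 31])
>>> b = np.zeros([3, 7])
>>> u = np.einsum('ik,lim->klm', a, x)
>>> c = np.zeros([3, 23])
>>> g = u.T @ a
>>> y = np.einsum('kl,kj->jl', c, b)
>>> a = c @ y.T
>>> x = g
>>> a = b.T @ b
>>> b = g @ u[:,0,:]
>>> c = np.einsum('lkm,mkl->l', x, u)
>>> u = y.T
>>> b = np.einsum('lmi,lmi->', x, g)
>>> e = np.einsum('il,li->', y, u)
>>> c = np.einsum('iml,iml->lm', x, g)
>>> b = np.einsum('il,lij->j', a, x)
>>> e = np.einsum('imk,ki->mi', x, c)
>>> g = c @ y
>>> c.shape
(31, 7)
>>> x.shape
(7, 7, 31)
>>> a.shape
(7, 7)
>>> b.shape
(31,)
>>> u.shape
(23, 7)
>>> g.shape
(31, 23)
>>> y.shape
(7, 23)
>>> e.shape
(7, 7)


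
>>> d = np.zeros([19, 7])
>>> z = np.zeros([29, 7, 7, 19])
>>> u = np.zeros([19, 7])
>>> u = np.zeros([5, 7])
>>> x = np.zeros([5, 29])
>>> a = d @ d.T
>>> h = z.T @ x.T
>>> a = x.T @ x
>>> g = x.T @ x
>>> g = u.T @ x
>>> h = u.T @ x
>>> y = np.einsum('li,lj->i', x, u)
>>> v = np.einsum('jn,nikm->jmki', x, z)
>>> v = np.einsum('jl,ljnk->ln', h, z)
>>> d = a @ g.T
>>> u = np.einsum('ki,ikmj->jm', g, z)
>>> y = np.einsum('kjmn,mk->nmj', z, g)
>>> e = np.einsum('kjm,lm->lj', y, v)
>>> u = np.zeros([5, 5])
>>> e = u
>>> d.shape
(29, 7)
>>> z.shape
(29, 7, 7, 19)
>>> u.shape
(5, 5)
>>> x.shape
(5, 29)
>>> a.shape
(29, 29)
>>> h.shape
(7, 29)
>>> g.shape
(7, 29)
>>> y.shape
(19, 7, 7)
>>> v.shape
(29, 7)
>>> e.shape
(5, 5)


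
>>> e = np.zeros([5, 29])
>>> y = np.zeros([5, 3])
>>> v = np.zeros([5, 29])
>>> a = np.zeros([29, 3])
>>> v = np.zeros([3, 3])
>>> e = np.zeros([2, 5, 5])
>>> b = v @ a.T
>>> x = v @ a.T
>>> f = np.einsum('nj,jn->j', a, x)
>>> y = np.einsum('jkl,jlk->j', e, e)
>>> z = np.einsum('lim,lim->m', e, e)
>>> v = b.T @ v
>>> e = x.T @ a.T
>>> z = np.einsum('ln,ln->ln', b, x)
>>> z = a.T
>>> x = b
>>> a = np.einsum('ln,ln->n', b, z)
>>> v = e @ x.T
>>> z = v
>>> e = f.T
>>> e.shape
(3,)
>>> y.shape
(2,)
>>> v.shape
(29, 3)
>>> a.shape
(29,)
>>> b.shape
(3, 29)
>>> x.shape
(3, 29)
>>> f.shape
(3,)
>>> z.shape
(29, 3)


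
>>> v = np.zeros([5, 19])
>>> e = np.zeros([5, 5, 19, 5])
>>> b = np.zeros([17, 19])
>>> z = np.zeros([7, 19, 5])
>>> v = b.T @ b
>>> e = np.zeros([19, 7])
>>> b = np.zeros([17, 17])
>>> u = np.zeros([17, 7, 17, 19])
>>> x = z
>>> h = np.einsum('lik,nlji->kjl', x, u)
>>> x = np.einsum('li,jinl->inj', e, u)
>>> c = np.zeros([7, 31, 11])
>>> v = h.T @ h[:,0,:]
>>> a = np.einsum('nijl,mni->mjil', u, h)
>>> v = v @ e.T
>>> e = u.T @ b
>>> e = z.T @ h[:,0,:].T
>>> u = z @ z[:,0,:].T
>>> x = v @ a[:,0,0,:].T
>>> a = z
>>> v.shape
(7, 17, 19)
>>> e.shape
(5, 19, 5)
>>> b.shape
(17, 17)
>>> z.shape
(7, 19, 5)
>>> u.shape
(7, 19, 7)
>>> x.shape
(7, 17, 5)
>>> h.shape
(5, 17, 7)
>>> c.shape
(7, 31, 11)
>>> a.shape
(7, 19, 5)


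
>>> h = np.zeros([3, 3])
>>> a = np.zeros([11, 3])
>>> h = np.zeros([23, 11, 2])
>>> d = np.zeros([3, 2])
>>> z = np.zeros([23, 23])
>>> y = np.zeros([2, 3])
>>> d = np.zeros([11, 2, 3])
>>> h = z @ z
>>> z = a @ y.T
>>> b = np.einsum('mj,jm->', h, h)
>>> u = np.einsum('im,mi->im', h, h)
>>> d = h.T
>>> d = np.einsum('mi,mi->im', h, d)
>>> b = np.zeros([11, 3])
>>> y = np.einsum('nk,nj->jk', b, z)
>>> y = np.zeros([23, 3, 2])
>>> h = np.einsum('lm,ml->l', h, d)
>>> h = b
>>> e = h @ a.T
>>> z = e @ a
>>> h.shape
(11, 3)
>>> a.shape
(11, 3)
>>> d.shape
(23, 23)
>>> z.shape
(11, 3)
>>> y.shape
(23, 3, 2)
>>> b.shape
(11, 3)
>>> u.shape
(23, 23)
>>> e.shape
(11, 11)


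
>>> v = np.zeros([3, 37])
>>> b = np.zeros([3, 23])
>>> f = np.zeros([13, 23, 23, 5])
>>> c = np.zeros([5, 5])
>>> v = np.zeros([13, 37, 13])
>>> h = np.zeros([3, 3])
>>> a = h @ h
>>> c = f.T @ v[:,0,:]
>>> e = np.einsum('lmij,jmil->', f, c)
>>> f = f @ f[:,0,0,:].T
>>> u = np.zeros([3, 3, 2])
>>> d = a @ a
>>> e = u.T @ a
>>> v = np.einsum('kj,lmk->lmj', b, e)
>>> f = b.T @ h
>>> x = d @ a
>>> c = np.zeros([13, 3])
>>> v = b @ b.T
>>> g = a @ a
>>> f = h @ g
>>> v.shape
(3, 3)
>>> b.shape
(3, 23)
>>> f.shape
(3, 3)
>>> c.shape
(13, 3)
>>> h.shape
(3, 3)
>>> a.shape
(3, 3)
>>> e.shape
(2, 3, 3)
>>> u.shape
(3, 3, 2)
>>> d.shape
(3, 3)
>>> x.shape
(3, 3)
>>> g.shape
(3, 3)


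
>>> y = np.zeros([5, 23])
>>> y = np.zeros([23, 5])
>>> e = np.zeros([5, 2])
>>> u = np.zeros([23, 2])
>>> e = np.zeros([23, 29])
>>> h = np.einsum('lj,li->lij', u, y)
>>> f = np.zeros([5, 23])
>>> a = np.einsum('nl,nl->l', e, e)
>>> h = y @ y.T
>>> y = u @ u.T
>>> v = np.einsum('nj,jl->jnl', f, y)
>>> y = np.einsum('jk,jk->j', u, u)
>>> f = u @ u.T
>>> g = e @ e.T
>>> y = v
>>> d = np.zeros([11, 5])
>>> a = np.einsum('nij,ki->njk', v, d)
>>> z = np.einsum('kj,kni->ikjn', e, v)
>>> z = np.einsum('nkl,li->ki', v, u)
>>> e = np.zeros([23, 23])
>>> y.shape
(23, 5, 23)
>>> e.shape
(23, 23)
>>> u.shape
(23, 2)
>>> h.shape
(23, 23)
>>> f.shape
(23, 23)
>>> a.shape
(23, 23, 11)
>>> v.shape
(23, 5, 23)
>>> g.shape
(23, 23)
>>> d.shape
(11, 5)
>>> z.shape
(5, 2)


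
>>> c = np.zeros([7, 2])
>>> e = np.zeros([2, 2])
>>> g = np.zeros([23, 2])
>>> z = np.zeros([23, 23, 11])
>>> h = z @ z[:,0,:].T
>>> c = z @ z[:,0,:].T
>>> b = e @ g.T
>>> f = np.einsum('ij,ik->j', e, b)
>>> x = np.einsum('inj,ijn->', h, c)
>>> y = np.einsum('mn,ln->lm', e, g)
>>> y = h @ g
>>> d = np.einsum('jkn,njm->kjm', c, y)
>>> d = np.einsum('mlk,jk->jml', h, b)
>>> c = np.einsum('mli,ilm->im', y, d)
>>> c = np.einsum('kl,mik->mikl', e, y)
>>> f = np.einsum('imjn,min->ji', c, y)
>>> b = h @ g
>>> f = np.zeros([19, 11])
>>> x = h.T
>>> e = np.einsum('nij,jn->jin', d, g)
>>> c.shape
(23, 23, 2, 2)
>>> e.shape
(23, 23, 2)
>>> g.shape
(23, 2)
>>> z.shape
(23, 23, 11)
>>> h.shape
(23, 23, 23)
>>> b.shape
(23, 23, 2)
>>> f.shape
(19, 11)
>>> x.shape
(23, 23, 23)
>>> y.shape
(23, 23, 2)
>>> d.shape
(2, 23, 23)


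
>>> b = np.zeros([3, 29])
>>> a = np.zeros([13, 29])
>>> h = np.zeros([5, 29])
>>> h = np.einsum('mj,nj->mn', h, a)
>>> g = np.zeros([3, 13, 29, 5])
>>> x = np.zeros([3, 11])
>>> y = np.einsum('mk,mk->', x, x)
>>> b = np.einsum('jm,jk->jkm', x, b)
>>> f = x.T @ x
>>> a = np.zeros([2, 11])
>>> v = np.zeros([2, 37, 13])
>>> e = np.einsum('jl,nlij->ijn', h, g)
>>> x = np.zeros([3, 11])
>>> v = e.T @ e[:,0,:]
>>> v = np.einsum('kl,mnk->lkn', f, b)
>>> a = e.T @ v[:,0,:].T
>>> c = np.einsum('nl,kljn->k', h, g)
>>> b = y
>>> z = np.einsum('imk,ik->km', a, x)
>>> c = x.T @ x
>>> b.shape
()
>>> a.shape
(3, 5, 11)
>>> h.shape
(5, 13)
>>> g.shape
(3, 13, 29, 5)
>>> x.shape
(3, 11)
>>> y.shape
()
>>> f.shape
(11, 11)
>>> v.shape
(11, 11, 29)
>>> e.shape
(29, 5, 3)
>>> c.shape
(11, 11)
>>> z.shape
(11, 5)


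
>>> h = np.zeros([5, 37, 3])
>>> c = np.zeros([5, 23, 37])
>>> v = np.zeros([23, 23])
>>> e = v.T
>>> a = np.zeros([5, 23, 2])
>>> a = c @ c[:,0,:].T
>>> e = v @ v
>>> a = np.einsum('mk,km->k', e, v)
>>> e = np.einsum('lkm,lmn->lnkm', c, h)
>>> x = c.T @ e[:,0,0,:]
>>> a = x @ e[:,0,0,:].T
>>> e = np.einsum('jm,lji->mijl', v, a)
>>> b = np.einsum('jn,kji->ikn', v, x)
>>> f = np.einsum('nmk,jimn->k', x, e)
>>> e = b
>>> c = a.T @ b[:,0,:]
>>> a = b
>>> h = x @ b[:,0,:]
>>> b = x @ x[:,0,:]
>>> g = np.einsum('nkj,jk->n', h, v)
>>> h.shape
(37, 23, 23)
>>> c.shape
(5, 23, 23)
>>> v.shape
(23, 23)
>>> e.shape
(37, 37, 23)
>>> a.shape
(37, 37, 23)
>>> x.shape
(37, 23, 37)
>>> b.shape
(37, 23, 37)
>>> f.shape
(37,)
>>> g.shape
(37,)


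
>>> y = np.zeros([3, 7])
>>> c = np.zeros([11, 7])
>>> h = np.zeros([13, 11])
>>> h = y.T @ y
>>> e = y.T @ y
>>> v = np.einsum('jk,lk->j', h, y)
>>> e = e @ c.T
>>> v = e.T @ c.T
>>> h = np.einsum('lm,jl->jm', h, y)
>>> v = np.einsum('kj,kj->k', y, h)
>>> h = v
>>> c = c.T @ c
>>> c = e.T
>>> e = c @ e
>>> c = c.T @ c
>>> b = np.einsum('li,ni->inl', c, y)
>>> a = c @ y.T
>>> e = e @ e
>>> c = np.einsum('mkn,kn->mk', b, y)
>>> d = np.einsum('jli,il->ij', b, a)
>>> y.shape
(3, 7)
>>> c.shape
(7, 3)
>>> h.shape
(3,)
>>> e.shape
(11, 11)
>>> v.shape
(3,)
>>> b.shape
(7, 3, 7)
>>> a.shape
(7, 3)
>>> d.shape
(7, 7)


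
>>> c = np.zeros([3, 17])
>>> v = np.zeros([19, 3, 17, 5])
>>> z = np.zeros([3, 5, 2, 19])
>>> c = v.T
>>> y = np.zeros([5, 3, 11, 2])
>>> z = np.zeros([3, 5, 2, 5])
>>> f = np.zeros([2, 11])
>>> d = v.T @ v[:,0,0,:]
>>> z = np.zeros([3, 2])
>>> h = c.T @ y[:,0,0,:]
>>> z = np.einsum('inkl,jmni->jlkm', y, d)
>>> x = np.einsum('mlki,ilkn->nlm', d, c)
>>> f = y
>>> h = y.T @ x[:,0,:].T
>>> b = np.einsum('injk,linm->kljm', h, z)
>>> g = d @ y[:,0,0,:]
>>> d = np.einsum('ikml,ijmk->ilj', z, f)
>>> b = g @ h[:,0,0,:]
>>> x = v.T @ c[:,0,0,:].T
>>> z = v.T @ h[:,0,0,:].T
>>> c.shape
(5, 17, 3, 19)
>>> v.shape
(19, 3, 17, 5)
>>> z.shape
(5, 17, 3, 2)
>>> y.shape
(5, 3, 11, 2)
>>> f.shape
(5, 3, 11, 2)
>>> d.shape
(5, 17, 3)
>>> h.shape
(2, 11, 3, 19)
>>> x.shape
(5, 17, 3, 5)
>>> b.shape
(5, 17, 3, 19)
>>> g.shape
(5, 17, 3, 2)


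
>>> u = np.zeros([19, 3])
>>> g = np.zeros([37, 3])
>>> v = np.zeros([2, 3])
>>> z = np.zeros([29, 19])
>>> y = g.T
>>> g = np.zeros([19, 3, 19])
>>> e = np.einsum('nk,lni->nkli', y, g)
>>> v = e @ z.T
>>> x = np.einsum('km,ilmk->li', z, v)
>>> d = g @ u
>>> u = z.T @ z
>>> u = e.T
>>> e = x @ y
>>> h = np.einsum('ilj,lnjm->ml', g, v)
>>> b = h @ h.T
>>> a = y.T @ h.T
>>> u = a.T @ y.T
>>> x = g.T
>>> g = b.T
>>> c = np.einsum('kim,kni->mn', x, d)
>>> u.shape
(29, 3)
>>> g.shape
(29, 29)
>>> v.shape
(3, 37, 19, 29)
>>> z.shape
(29, 19)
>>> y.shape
(3, 37)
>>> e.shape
(37, 37)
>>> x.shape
(19, 3, 19)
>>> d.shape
(19, 3, 3)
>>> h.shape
(29, 3)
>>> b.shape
(29, 29)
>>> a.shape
(37, 29)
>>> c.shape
(19, 3)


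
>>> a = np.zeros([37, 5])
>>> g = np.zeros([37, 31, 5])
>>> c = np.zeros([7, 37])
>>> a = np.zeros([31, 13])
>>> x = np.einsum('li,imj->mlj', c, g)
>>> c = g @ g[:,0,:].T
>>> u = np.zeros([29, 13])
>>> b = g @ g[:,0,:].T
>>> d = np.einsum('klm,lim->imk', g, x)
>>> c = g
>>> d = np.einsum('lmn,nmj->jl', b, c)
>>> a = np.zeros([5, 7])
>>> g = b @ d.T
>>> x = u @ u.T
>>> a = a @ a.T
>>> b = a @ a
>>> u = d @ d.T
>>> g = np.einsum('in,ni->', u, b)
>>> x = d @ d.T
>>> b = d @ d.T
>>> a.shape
(5, 5)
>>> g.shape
()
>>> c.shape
(37, 31, 5)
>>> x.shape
(5, 5)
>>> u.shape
(5, 5)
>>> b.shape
(5, 5)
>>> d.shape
(5, 37)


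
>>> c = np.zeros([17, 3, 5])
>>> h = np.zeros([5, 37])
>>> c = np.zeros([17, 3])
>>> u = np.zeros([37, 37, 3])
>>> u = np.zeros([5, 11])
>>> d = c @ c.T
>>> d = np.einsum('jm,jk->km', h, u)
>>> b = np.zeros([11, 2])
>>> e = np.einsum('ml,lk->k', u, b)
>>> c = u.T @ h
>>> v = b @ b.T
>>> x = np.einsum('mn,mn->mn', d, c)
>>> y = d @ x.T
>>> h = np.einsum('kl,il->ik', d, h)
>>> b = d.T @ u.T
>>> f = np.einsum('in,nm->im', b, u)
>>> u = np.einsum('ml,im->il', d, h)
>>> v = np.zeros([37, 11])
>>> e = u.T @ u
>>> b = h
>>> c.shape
(11, 37)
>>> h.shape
(5, 11)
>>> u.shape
(5, 37)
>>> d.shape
(11, 37)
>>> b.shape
(5, 11)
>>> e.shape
(37, 37)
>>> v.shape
(37, 11)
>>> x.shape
(11, 37)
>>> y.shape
(11, 11)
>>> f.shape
(37, 11)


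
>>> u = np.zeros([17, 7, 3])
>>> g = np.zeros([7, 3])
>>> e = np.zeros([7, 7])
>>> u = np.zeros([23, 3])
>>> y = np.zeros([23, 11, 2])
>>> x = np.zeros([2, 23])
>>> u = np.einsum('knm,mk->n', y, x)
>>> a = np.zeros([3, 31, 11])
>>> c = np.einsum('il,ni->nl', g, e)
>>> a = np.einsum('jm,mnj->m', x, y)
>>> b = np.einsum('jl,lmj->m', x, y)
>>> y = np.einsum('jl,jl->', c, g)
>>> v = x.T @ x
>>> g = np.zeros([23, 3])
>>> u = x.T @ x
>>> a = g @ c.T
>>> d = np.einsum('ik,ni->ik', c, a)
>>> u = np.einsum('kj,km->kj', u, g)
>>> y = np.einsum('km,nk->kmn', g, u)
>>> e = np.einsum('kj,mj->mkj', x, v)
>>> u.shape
(23, 23)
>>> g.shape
(23, 3)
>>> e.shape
(23, 2, 23)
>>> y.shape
(23, 3, 23)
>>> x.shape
(2, 23)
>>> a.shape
(23, 7)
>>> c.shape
(7, 3)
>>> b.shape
(11,)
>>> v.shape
(23, 23)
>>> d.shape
(7, 3)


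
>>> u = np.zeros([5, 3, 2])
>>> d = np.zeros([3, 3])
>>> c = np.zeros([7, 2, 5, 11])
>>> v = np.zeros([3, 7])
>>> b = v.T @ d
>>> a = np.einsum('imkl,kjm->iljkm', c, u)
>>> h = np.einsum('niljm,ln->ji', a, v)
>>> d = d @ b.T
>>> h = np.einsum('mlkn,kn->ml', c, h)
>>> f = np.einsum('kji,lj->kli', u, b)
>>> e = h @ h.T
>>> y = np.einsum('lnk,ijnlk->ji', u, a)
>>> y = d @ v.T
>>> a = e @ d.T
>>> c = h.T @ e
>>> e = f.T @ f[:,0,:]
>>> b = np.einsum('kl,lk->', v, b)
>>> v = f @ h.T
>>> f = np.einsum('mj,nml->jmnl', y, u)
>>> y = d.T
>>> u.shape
(5, 3, 2)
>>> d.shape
(3, 7)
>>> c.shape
(2, 7)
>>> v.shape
(5, 7, 7)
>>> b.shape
()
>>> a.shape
(7, 3)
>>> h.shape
(7, 2)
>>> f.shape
(3, 3, 5, 2)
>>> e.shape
(2, 7, 2)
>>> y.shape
(7, 3)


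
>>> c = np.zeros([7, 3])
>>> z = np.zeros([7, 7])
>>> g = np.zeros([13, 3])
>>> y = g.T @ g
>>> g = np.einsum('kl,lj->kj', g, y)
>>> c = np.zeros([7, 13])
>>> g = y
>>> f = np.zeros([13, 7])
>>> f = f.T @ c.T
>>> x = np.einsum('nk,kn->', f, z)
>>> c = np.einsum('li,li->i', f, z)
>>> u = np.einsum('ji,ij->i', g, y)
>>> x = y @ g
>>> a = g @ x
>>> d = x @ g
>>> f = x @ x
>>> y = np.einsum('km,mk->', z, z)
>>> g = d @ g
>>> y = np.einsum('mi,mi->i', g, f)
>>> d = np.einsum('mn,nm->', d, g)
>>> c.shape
(7,)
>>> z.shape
(7, 7)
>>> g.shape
(3, 3)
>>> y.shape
(3,)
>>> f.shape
(3, 3)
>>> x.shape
(3, 3)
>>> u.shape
(3,)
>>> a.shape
(3, 3)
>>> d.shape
()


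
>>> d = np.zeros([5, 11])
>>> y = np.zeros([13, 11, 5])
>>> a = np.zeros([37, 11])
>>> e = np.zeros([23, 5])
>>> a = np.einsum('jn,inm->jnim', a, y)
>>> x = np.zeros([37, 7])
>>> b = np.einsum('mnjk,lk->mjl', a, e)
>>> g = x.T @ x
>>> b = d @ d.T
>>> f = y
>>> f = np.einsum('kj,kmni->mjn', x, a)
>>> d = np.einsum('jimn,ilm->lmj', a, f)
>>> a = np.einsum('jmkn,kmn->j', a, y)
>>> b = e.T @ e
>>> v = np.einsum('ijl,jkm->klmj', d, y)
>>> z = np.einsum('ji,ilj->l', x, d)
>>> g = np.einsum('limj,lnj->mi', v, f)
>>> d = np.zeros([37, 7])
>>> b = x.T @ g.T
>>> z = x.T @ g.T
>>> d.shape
(37, 7)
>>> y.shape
(13, 11, 5)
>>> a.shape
(37,)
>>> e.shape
(23, 5)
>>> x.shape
(37, 7)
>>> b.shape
(7, 5)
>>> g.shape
(5, 37)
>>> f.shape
(11, 7, 13)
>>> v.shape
(11, 37, 5, 13)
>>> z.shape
(7, 5)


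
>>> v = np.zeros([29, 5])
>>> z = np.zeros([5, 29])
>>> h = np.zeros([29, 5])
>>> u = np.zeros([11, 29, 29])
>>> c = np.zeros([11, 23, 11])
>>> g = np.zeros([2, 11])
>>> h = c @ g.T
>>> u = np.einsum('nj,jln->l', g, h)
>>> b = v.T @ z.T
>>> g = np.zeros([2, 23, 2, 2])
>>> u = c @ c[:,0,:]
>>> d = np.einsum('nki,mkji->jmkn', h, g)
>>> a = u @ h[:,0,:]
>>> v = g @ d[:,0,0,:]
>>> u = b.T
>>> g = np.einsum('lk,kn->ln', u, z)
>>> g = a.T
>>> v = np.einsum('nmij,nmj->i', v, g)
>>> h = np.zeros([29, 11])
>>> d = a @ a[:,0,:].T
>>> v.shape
(2,)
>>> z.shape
(5, 29)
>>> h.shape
(29, 11)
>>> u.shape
(5, 5)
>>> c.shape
(11, 23, 11)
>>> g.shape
(2, 23, 11)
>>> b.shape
(5, 5)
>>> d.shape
(11, 23, 11)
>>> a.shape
(11, 23, 2)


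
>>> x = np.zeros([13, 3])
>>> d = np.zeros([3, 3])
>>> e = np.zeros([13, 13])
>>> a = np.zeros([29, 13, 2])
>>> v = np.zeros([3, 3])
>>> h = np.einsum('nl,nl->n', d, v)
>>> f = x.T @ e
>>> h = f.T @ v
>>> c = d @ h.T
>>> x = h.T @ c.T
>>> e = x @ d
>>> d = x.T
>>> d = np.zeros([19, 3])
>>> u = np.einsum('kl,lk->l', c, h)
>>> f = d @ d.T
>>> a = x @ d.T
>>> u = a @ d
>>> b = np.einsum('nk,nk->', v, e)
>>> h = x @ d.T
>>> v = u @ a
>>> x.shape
(3, 3)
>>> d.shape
(19, 3)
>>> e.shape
(3, 3)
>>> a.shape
(3, 19)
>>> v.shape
(3, 19)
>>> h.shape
(3, 19)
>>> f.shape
(19, 19)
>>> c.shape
(3, 13)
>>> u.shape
(3, 3)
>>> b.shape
()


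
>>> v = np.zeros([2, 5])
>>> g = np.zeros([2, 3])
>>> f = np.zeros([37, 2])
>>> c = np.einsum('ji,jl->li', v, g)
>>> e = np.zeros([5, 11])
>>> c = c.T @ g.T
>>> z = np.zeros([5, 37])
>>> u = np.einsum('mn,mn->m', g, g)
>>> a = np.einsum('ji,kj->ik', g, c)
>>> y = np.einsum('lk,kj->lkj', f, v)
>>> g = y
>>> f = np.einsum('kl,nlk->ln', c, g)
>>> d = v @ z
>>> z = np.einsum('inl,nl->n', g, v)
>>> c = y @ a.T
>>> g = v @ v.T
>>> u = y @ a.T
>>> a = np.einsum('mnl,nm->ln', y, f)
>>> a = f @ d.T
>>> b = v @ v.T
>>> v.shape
(2, 5)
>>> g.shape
(2, 2)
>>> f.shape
(2, 37)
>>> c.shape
(37, 2, 3)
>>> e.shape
(5, 11)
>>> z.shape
(2,)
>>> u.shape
(37, 2, 3)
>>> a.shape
(2, 2)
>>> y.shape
(37, 2, 5)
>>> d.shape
(2, 37)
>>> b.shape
(2, 2)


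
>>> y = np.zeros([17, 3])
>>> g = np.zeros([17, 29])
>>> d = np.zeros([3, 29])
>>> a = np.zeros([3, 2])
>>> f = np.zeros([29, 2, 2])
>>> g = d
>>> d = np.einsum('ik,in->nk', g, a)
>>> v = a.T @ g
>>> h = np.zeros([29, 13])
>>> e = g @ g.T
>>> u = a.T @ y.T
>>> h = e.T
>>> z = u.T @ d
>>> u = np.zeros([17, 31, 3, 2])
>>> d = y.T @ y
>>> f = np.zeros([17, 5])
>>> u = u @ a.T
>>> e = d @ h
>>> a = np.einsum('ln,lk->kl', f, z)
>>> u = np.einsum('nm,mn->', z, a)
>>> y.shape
(17, 3)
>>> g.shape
(3, 29)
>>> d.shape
(3, 3)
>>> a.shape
(29, 17)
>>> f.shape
(17, 5)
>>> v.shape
(2, 29)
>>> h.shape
(3, 3)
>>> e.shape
(3, 3)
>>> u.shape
()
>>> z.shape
(17, 29)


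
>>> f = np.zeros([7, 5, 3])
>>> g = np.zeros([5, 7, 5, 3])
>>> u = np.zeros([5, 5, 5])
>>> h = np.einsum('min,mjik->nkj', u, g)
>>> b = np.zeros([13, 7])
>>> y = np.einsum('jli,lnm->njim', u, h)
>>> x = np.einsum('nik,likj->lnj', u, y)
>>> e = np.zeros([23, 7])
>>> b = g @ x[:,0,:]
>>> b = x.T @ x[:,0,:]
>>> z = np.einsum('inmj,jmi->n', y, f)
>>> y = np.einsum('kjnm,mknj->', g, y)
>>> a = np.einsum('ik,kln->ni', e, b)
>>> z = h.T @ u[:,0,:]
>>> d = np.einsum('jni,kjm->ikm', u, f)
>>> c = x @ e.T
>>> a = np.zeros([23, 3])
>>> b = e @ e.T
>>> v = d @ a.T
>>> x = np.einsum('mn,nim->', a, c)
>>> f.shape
(7, 5, 3)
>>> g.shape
(5, 7, 5, 3)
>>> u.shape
(5, 5, 5)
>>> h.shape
(5, 3, 7)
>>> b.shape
(23, 23)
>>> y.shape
()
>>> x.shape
()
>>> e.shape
(23, 7)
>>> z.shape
(7, 3, 5)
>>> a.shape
(23, 3)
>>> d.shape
(5, 7, 3)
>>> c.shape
(3, 5, 23)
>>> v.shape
(5, 7, 23)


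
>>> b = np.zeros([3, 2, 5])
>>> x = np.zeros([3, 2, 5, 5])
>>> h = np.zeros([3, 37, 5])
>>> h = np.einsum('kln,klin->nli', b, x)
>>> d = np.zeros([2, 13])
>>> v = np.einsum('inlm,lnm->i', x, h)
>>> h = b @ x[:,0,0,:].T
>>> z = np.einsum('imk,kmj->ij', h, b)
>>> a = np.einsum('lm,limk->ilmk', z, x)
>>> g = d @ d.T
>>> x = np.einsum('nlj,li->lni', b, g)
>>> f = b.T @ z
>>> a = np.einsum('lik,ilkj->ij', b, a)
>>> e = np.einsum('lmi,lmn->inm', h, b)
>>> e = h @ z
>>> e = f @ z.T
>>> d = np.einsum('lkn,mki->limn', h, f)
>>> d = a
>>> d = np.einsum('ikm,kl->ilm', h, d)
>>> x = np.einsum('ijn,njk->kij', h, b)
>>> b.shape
(3, 2, 5)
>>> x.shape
(5, 3, 2)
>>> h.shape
(3, 2, 3)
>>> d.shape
(3, 5, 3)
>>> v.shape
(3,)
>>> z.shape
(3, 5)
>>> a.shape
(2, 5)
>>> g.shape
(2, 2)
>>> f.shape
(5, 2, 5)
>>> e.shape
(5, 2, 3)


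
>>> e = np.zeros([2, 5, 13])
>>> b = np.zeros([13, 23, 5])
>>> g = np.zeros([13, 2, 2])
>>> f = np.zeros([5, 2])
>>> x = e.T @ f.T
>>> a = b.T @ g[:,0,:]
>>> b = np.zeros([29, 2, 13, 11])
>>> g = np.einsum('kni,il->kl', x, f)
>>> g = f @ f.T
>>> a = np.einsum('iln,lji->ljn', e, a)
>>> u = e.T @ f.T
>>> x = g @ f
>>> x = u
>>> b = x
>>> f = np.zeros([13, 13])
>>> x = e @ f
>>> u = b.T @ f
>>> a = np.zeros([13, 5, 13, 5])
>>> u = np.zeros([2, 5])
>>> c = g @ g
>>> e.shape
(2, 5, 13)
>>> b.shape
(13, 5, 5)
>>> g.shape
(5, 5)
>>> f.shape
(13, 13)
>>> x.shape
(2, 5, 13)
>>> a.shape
(13, 5, 13, 5)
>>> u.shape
(2, 5)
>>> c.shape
(5, 5)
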